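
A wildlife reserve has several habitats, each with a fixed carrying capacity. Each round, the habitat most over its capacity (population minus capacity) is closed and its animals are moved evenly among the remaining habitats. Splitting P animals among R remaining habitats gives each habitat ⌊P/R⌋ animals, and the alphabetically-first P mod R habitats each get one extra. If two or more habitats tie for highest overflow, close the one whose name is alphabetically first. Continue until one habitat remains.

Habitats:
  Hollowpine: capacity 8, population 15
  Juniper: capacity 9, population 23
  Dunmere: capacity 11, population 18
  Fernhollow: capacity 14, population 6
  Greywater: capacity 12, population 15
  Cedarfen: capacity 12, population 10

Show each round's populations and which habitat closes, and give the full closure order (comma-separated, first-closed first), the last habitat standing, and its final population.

Round 1: Cedarfen=10 Dunmere=18 Fernhollow=6 Greywater=15 Hollowpine=15 Juniper=23 → close Juniper (overflow 14)
  23÷5 = 4 each, +1 to first 3
Round 2: Cedarfen=15 Dunmere=23 Fernhollow=11 Greywater=19 Hollowpine=19 → close Dunmere (overflow 12)
  23÷4 = 5 each, +1 to first 3
Round 3: Cedarfen=21 Fernhollow=17 Greywater=25 Hollowpine=24 → close Hollowpine (overflow 16)
  24÷3 = 8 each, +1 to first 0
Round 4: Cedarfen=29 Fernhollow=25 Greywater=33 → close Greywater (overflow 21)
  33÷2 = 16 each, +1 to first 1
Round 5: Cedarfen=46 Fernhollow=41 → close Cedarfen (overflow 34)
  46÷1 = 46 each, +1 to first 0

Closure order: Juniper, Dunmere, Hollowpine, Greywater, Cedarfen
Last habitat: Fernhollow with 87 animals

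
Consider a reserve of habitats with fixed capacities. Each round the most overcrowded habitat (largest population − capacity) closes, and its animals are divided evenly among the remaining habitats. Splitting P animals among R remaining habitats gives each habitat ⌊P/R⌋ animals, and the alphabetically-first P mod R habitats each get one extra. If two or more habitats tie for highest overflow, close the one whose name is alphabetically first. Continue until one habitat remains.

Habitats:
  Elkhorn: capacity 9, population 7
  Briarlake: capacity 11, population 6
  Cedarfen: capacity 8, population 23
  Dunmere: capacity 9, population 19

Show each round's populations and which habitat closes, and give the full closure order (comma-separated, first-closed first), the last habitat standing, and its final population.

Round 1: Briarlake=6 Cedarfen=23 Dunmere=19 Elkhorn=7 → close Cedarfen (overflow 15)
  23÷3 = 7 each, +1 to first 2
Round 2: Briarlake=14 Dunmere=27 Elkhorn=14 → close Dunmere (overflow 18)
  27÷2 = 13 each, +1 to first 1
Round 3: Briarlake=28 Elkhorn=27 → close Elkhorn (overflow 18)
  27÷1 = 27 each, +1 to first 0

Closure order: Cedarfen, Dunmere, Elkhorn
Last habitat: Briarlake with 55 animals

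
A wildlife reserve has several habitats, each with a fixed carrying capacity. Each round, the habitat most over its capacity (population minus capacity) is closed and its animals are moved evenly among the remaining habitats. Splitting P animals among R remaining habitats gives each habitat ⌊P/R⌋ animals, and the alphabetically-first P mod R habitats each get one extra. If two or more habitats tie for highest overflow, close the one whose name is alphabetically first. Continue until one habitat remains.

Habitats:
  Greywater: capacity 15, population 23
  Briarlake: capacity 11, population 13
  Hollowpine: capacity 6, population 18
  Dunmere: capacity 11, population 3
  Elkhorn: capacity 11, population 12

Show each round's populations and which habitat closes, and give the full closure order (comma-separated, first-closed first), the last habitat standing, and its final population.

Round 1: Briarlake=13 Dunmere=3 Elkhorn=12 Greywater=23 Hollowpine=18 → close Hollowpine (overflow 12)
  18÷4 = 4 each, +1 to first 2
Round 2: Briarlake=18 Dunmere=8 Elkhorn=16 Greywater=27 → close Greywater (overflow 12)
  27÷3 = 9 each, +1 to first 0
Round 3: Briarlake=27 Dunmere=17 Elkhorn=25 → close Briarlake (overflow 16)
  27÷2 = 13 each, +1 to first 1
Round 4: Dunmere=31 Elkhorn=38 → close Elkhorn (overflow 27)
  38÷1 = 38 each, +1 to first 0

Closure order: Hollowpine, Greywater, Briarlake, Elkhorn
Last habitat: Dunmere with 69 animals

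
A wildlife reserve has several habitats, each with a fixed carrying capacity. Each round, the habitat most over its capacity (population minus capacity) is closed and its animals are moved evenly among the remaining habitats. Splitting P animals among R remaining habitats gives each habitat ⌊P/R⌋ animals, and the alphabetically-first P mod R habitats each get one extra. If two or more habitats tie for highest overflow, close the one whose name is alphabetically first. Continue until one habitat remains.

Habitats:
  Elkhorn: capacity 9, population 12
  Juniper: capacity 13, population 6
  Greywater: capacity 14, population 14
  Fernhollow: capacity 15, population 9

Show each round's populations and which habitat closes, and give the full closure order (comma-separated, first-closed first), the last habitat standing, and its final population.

Round 1: Elkhorn=12 Fernhollow=9 Greywater=14 Juniper=6 → close Elkhorn (overflow 3)
  12÷3 = 4 each, +1 to first 0
Round 2: Fernhollow=13 Greywater=18 Juniper=10 → close Greywater (overflow 4)
  18÷2 = 9 each, +1 to first 0
Round 3: Fernhollow=22 Juniper=19 → close Fernhollow (overflow 7)
  22÷1 = 22 each, +1 to first 0

Closure order: Elkhorn, Greywater, Fernhollow
Last habitat: Juniper with 41 animals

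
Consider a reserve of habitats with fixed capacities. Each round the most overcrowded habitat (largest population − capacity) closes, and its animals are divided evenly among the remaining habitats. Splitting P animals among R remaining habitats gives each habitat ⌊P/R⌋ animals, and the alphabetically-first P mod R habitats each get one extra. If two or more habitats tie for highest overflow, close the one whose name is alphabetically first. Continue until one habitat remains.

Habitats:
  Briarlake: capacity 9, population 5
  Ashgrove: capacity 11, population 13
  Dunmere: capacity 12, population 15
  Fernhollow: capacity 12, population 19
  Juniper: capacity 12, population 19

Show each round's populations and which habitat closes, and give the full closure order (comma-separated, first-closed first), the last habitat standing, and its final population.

Closure order: Fernhollow, Juniper, Ashgrove, Dunmere
Last habitat: Briarlake with 71 animals

Round 1: Ashgrove=13 Briarlake=5 Dunmere=15 Fernhollow=19 Juniper=19 → close Fernhollow (overflow 7)
  19÷4 = 4 each, +1 to first 3
Round 2: Ashgrove=18 Briarlake=10 Dunmere=20 Juniper=23 → close Juniper (overflow 11)
  23÷3 = 7 each, +1 to first 2
Round 3: Ashgrove=26 Briarlake=18 Dunmere=27 → close Ashgrove (overflow 15)
  26÷2 = 13 each, +1 to first 0
Round 4: Briarlake=31 Dunmere=40 → close Dunmere (overflow 28)
  40÷1 = 40 each, +1 to first 0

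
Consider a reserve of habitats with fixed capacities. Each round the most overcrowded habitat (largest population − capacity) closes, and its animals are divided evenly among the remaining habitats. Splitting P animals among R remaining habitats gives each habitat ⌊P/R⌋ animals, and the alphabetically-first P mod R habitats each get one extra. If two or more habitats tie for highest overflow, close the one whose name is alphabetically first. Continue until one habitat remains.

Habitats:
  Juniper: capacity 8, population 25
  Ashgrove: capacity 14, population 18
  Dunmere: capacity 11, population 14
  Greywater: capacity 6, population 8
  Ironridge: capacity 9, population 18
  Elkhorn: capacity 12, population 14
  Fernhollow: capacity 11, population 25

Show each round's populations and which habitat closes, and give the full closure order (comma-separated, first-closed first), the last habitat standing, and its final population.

Closure order: Juniper, Fernhollow, Ironridge, Ashgrove, Dunmere, Elkhorn
Last habitat: Greywater with 122 animals

Round 1: Ashgrove=18 Dunmere=14 Elkhorn=14 Fernhollow=25 Greywater=8 Ironridge=18 Juniper=25 → close Juniper (overflow 17)
  25÷6 = 4 each, +1 to first 1
Round 2: Ashgrove=23 Dunmere=18 Elkhorn=18 Fernhollow=29 Greywater=12 Ironridge=22 → close Fernhollow (overflow 18)
  29÷5 = 5 each, +1 to first 4
Round 3: Ashgrove=29 Dunmere=24 Elkhorn=24 Greywater=18 Ironridge=27 → close Ironridge (overflow 18)
  27÷4 = 6 each, +1 to first 3
Round 4: Ashgrove=36 Dunmere=31 Elkhorn=31 Greywater=24 → close Ashgrove (overflow 22)
  36÷3 = 12 each, +1 to first 0
Round 5: Dunmere=43 Elkhorn=43 Greywater=36 → close Dunmere (overflow 32)
  43÷2 = 21 each, +1 to first 1
Round 6: Elkhorn=65 Greywater=57 → close Elkhorn (overflow 53)
  65÷1 = 65 each, +1 to first 0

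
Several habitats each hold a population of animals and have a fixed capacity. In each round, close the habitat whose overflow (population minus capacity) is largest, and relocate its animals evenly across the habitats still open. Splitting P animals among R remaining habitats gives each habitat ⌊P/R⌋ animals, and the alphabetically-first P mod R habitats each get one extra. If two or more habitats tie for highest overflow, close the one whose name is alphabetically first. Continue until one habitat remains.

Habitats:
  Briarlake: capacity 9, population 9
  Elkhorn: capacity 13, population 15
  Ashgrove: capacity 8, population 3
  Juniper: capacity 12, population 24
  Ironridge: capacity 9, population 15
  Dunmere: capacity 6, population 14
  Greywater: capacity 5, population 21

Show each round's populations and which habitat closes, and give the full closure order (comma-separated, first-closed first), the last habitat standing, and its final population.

Closure order: Greywater, Juniper, Dunmere, Ironridge, Briarlake, Elkhorn
Last habitat: Ashgrove with 101 animals

Round 1: Ashgrove=3 Briarlake=9 Dunmere=14 Elkhorn=15 Greywater=21 Ironridge=15 Juniper=24 → close Greywater (overflow 16)
  21÷6 = 3 each, +1 to first 3
Round 2: Ashgrove=7 Briarlake=13 Dunmere=18 Elkhorn=18 Ironridge=18 Juniper=27 → close Juniper (overflow 15)
  27÷5 = 5 each, +1 to first 2
Round 3: Ashgrove=13 Briarlake=19 Dunmere=23 Elkhorn=23 Ironridge=23 → close Dunmere (overflow 17)
  23÷4 = 5 each, +1 to first 3
Round 4: Ashgrove=19 Briarlake=25 Elkhorn=29 Ironridge=28 → close Ironridge (overflow 19)
  28÷3 = 9 each, +1 to first 1
Round 5: Ashgrove=29 Briarlake=34 Elkhorn=38 → close Briarlake (overflow 25)
  34÷2 = 17 each, +1 to first 0
Round 6: Ashgrove=46 Elkhorn=55 → close Elkhorn (overflow 42)
  55÷1 = 55 each, +1 to first 0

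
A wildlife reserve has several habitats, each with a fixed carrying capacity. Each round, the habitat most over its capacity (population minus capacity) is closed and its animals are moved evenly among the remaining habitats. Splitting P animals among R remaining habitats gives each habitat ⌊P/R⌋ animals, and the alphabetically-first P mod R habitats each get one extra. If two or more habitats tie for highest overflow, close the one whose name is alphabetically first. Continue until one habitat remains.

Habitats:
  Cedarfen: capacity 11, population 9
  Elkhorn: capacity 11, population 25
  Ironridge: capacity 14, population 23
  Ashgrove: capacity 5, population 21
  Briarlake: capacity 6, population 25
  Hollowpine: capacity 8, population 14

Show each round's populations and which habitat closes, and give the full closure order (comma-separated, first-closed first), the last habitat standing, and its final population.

Round 1: Ashgrove=21 Briarlake=25 Cedarfen=9 Elkhorn=25 Hollowpine=14 Ironridge=23 → close Briarlake (overflow 19)
  25÷5 = 5 each, +1 to first 0
Round 2: Ashgrove=26 Cedarfen=14 Elkhorn=30 Hollowpine=19 Ironridge=28 → close Ashgrove (overflow 21)
  26÷4 = 6 each, +1 to first 2
Round 3: Cedarfen=21 Elkhorn=37 Hollowpine=25 Ironridge=34 → close Elkhorn (overflow 26)
  37÷3 = 12 each, +1 to first 1
Round 4: Cedarfen=34 Hollowpine=37 Ironridge=46 → close Ironridge (overflow 32)
  46÷2 = 23 each, +1 to first 0
Round 5: Cedarfen=57 Hollowpine=60 → close Hollowpine (overflow 52)
  60÷1 = 60 each, +1 to first 0

Closure order: Briarlake, Ashgrove, Elkhorn, Ironridge, Hollowpine
Last habitat: Cedarfen with 117 animals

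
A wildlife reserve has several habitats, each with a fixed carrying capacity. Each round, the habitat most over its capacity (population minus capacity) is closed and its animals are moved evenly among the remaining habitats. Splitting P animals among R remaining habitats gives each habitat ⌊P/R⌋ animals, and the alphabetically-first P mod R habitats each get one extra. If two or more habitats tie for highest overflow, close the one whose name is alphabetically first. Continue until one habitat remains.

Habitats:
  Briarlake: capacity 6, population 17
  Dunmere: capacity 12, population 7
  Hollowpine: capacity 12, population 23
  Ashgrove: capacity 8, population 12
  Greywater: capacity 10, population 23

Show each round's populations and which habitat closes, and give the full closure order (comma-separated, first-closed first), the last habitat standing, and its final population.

Round 1: Ashgrove=12 Briarlake=17 Dunmere=7 Greywater=23 Hollowpine=23 → close Greywater (overflow 13)
  23÷4 = 5 each, +1 to first 3
Round 2: Ashgrove=18 Briarlake=23 Dunmere=13 Hollowpine=28 → close Briarlake (overflow 17)
  23÷3 = 7 each, +1 to first 2
Round 3: Ashgrove=26 Dunmere=21 Hollowpine=35 → close Hollowpine (overflow 23)
  35÷2 = 17 each, +1 to first 1
Round 4: Ashgrove=44 Dunmere=38 → close Ashgrove (overflow 36)
  44÷1 = 44 each, +1 to first 0

Closure order: Greywater, Briarlake, Hollowpine, Ashgrove
Last habitat: Dunmere with 82 animals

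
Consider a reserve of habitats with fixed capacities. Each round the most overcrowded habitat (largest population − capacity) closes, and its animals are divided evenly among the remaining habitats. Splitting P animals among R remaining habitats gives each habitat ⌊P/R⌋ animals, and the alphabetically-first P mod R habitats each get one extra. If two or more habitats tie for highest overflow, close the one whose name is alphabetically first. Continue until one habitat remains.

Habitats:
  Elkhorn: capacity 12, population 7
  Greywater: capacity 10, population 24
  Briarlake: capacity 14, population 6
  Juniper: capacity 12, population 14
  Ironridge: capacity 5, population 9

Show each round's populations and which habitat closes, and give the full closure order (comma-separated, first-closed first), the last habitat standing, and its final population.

Round 1: Briarlake=6 Elkhorn=7 Greywater=24 Ironridge=9 Juniper=14 → close Greywater (overflow 14)
  24÷4 = 6 each, +1 to first 0
Round 2: Briarlake=12 Elkhorn=13 Ironridge=15 Juniper=20 → close Ironridge (overflow 10)
  15÷3 = 5 each, +1 to first 0
Round 3: Briarlake=17 Elkhorn=18 Juniper=25 → close Juniper (overflow 13)
  25÷2 = 12 each, +1 to first 1
Round 4: Briarlake=30 Elkhorn=30 → close Elkhorn (overflow 18)
  30÷1 = 30 each, +1 to first 0

Closure order: Greywater, Ironridge, Juniper, Elkhorn
Last habitat: Briarlake with 60 animals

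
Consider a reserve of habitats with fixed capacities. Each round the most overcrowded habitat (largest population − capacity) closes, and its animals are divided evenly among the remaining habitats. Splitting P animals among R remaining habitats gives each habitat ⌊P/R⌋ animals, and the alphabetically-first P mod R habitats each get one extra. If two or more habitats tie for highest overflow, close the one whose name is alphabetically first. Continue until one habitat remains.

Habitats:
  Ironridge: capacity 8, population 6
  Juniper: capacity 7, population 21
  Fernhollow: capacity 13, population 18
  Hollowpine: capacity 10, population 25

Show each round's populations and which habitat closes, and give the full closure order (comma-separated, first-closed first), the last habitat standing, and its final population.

Closure order: Hollowpine, Juniper, Fernhollow
Last habitat: Ironridge with 70 animals

Round 1: Fernhollow=18 Hollowpine=25 Ironridge=6 Juniper=21 → close Hollowpine (overflow 15)
  25÷3 = 8 each, +1 to first 1
Round 2: Fernhollow=27 Ironridge=14 Juniper=29 → close Juniper (overflow 22)
  29÷2 = 14 each, +1 to first 1
Round 3: Fernhollow=42 Ironridge=28 → close Fernhollow (overflow 29)
  42÷1 = 42 each, +1 to first 0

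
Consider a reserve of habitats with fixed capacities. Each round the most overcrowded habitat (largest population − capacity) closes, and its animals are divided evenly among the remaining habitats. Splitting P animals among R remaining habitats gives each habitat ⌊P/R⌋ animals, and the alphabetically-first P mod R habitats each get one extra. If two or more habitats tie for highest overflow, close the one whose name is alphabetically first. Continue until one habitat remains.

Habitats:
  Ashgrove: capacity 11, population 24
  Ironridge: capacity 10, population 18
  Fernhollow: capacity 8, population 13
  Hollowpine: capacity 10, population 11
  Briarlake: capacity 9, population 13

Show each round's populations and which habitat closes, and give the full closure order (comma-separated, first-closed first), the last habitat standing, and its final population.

Closure order: Ashgrove, Ironridge, Fernhollow, Briarlake
Last habitat: Hollowpine with 79 animals

Round 1: Ashgrove=24 Briarlake=13 Fernhollow=13 Hollowpine=11 Ironridge=18 → close Ashgrove (overflow 13)
  24÷4 = 6 each, +1 to first 0
Round 2: Briarlake=19 Fernhollow=19 Hollowpine=17 Ironridge=24 → close Ironridge (overflow 14)
  24÷3 = 8 each, +1 to first 0
Round 3: Briarlake=27 Fernhollow=27 Hollowpine=25 → close Fernhollow (overflow 19)
  27÷2 = 13 each, +1 to first 1
Round 4: Briarlake=41 Hollowpine=38 → close Briarlake (overflow 32)
  41÷1 = 41 each, +1 to first 0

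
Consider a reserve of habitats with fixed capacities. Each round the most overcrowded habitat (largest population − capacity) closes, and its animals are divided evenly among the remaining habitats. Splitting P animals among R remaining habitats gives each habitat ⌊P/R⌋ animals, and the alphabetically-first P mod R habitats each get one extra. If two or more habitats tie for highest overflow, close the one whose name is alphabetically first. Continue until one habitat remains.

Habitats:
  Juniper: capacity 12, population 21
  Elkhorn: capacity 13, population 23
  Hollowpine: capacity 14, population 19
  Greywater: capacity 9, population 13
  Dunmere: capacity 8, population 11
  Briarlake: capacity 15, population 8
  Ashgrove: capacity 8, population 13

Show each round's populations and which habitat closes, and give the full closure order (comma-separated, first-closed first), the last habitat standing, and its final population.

Round 1: Ashgrove=13 Briarlake=8 Dunmere=11 Elkhorn=23 Greywater=13 Hollowpine=19 Juniper=21 → close Elkhorn (overflow 10)
  23÷6 = 3 each, +1 to first 5
Round 2: Ashgrove=17 Briarlake=12 Dunmere=15 Greywater=17 Hollowpine=23 Juniper=24 → close Juniper (overflow 12)
  24÷5 = 4 each, +1 to first 4
Round 3: Ashgrove=22 Briarlake=17 Dunmere=20 Greywater=22 Hollowpine=27 → close Ashgrove (overflow 14)
  22÷4 = 5 each, +1 to first 2
Round 4: Briarlake=23 Dunmere=26 Greywater=27 Hollowpine=32 → close Dunmere (overflow 18)
  26÷3 = 8 each, +1 to first 2
Round 5: Briarlake=32 Greywater=36 Hollowpine=40 → close Greywater (overflow 27)
  36÷2 = 18 each, +1 to first 0
Round 6: Briarlake=50 Hollowpine=58 → close Hollowpine (overflow 44)
  58÷1 = 58 each, +1 to first 0

Closure order: Elkhorn, Juniper, Ashgrove, Dunmere, Greywater, Hollowpine
Last habitat: Briarlake with 108 animals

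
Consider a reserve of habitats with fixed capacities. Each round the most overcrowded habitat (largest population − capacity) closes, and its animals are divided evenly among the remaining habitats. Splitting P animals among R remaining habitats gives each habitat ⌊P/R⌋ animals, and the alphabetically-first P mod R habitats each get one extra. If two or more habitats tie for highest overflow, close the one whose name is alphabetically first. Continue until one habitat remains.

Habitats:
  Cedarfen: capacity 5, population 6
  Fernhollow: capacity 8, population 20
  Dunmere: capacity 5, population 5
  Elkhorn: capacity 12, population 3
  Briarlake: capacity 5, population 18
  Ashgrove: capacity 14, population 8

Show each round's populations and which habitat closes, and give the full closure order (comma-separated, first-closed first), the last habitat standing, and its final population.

Closure order: Briarlake, Fernhollow, Cedarfen, Dunmere, Ashgrove
Last habitat: Elkhorn with 60 animals

Round 1: Ashgrove=8 Briarlake=18 Cedarfen=6 Dunmere=5 Elkhorn=3 Fernhollow=20 → close Briarlake (overflow 13)
  18÷5 = 3 each, +1 to first 3
Round 2: Ashgrove=12 Cedarfen=10 Dunmere=9 Elkhorn=6 Fernhollow=23 → close Fernhollow (overflow 15)
  23÷4 = 5 each, +1 to first 3
Round 3: Ashgrove=18 Cedarfen=16 Dunmere=15 Elkhorn=11 → close Cedarfen (overflow 11)
  16÷3 = 5 each, +1 to first 1
Round 4: Ashgrove=24 Dunmere=20 Elkhorn=16 → close Dunmere (overflow 15)
  20÷2 = 10 each, +1 to first 0
Round 5: Ashgrove=34 Elkhorn=26 → close Ashgrove (overflow 20)
  34÷1 = 34 each, +1 to first 0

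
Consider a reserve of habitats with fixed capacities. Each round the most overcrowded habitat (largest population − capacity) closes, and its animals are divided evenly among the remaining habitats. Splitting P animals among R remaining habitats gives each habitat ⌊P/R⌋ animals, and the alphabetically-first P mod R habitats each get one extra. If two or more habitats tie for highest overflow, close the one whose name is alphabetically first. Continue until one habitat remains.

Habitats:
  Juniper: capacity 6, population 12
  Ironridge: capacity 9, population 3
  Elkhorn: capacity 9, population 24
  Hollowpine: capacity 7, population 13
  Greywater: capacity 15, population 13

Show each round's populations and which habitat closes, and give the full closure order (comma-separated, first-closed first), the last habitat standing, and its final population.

Closure order: Elkhorn, Hollowpine, Juniper, Greywater
Last habitat: Ironridge with 65 animals

Round 1: Elkhorn=24 Greywater=13 Hollowpine=13 Ironridge=3 Juniper=12 → close Elkhorn (overflow 15)
  24÷4 = 6 each, +1 to first 0
Round 2: Greywater=19 Hollowpine=19 Ironridge=9 Juniper=18 → close Hollowpine (overflow 12)
  19÷3 = 6 each, +1 to first 1
Round 3: Greywater=26 Ironridge=15 Juniper=24 → close Juniper (overflow 18)
  24÷2 = 12 each, +1 to first 0
Round 4: Greywater=38 Ironridge=27 → close Greywater (overflow 23)
  38÷1 = 38 each, +1 to first 0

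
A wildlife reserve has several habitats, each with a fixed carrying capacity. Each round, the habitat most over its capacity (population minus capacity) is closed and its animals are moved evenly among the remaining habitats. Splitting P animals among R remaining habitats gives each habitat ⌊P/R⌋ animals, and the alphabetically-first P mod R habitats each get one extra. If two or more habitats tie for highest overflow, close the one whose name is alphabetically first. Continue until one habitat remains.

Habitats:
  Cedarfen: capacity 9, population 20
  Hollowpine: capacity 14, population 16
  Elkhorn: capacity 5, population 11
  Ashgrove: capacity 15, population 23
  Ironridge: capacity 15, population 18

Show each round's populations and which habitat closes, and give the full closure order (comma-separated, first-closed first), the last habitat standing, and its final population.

Round 1: Ashgrove=23 Cedarfen=20 Elkhorn=11 Hollowpine=16 Ironridge=18 → close Cedarfen (overflow 11)
  20÷4 = 5 each, +1 to first 0
Round 2: Ashgrove=28 Elkhorn=16 Hollowpine=21 Ironridge=23 → close Ashgrove (overflow 13)
  28÷3 = 9 each, +1 to first 1
Round 3: Elkhorn=26 Hollowpine=30 Ironridge=32 → close Elkhorn (overflow 21)
  26÷2 = 13 each, +1 to first 0
Round 4: Hollowpine=43 Ironridge=45 → close Ironridge (overflow 30)
  45÷1 = 45 each, +1 to first 0

Closure order: Cedarfen, Ashgrove, Elkhorn, Ironridge
Last habitat: Hollowpine with 88 animals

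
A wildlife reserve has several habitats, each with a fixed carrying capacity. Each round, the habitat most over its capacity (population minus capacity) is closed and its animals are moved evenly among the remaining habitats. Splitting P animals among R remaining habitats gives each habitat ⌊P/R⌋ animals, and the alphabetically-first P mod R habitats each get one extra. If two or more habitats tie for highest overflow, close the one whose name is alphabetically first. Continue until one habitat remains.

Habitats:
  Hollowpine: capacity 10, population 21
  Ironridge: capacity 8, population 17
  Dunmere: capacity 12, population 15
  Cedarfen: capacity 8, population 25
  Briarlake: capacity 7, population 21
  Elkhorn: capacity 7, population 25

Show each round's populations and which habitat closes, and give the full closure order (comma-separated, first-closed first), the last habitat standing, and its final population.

Round 1: Briarlake=21 Cedarfen=25 Dunmere=15 Elkhorn=25 Hollowpine=21 Ironridge=17 → close Elkhorn (overflow 18)
  25÷5 = 5 each, +1 to first 0
Round 2: Briarlake=26 Cedarfen=30 Dunmere=20 Hollowpine=26 Ironridge=22 → close Cedarfen (overflow 22)
  30÷4 = 7 each, +1 to first 2
Round 3: Briarlake=34 Dunmere=28 Hollowpine=33 Ironridge=29 → close Briarlake (overflow 27)
  34÷3 = 11 each, +1 to first 1
Round 4: Dunmere=40 Hollowpine=44 Ironridge=40 → close Hollowpine (overflow 34)
  44÷2 = 22 each, +1 to first 0
Round 5: Dunmere=62 Ironridge=62 → close Ironridge (overflow 54)
  62÷1 = 62 each, +1 to first 0

Closure order: Elkhorn, Cedarfen, Briarlake, Hollowpine, Ironridge
Last habitat: Dunmere with 124 animals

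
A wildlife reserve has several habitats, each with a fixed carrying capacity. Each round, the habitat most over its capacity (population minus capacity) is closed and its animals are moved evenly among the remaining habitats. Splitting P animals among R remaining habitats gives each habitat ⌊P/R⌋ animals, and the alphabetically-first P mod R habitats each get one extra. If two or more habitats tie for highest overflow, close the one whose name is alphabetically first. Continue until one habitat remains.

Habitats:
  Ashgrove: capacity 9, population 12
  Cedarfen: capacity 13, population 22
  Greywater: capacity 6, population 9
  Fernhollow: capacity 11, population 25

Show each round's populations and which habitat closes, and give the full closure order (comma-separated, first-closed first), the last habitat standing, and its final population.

Round 1: Ashgrove=12 Cedarfen=22 Fernhollow=25 Greywater=9 → close Fernhollow (overflow 14)
  25÷3 = 8 each, +1 to first 1
Round 2: Ashgrove=21 Cedarfen=30 Greywater=17 → close Cedarfen (overflow 17)
  30÷2 = 15 each, +1 to first 0
Round 3: Ashgrove=36 Greywater=32 → close Ashgrove (overflow 27)
  36÷1 = 36 each, +1 to first 0

Closure order: Fernhollow, Cedarfen, Ashgrove
Last habitat: Greywater with 68 animals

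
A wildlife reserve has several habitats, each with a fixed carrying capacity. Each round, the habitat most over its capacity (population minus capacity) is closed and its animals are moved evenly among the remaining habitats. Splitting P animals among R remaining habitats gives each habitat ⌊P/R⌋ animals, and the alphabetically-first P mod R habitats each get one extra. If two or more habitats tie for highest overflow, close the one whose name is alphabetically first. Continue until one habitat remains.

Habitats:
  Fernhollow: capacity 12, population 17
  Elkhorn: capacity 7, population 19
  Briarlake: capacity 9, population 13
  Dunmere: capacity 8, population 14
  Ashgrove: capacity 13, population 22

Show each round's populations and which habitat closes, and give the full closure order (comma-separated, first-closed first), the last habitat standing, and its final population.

Round 1: Ashgrove=22 Briarlake=13 Dunmere=14 Elkhorn=19 Fernhollow=17 → close Elkhorn (overflow 12)
  19÷4 = 4 each, +1 to first 3
Round 2: Ashgrove=27 Briarlake=18 Dunmere=19 Fernhollow=21 → close Ashgrove (overflow 14)
  27÷3 = 9 each, +1 to first 0
Round 3: Briarlake=27 Dunmere=28 Fernhollow=30 → close Dunmere (overflow 20)
  28÷2 = 14 each, +1 to first 0
Round 4: Briarlake=41 Fernhollow=44 → close Briarlake (overflow 32)
  41÷1 = 41 each, +1 to first 0

Closure order: Elkhorn, Ashgrove, Dunmere, Briarlake
Last habitat: Fernhollow with 85 animals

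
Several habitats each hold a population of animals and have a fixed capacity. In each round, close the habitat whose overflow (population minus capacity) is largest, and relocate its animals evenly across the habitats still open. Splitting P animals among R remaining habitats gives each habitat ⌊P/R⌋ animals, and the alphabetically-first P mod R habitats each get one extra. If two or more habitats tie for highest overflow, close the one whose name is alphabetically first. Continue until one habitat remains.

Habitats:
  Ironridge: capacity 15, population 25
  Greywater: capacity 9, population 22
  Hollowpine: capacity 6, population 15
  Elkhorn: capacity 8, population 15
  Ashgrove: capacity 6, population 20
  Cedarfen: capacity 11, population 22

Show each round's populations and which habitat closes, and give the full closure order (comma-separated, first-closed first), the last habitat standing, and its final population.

Round 1: Ashgrove=20 Cedarfen=22 Elkhorn=15 Greywater=22 Hollowpine=15 Ironridge=25 → close Ashgrove (overflow 14)
  20÷5 = 4 each, +1 to first 0
Round 2: Cedarfen=26 Elkhorn=19 Greywater=26 Hollowpine=19 Ironridge=29 → close Greywater (overflow 17)
  26÷4 = 6 each, +1 to first 2
Round 3: Cedarfen=33 Elkhorn=26 Hollowpine=25 Ironridge=35 → close Cedarfen (overflow 22)
  33÷3 = 11 each, +1 to first 0
Round 4: Elkhorn=37 Hollowpine=36 Ironridge=46 → close Ironridge (overflow 31)
  46÷2 = 23 each, +1 to first 0
Round 5: Elkhorn=60 Hollowpine=59 → close Hollowpine (overflow 53)
  59÷1 = 59 each, +1 to first 0

Closure order: Ashgrove, Greywater, Cedarfen, Ironridge, Hollowpine
Last habitat: Elkhorn with 119 animals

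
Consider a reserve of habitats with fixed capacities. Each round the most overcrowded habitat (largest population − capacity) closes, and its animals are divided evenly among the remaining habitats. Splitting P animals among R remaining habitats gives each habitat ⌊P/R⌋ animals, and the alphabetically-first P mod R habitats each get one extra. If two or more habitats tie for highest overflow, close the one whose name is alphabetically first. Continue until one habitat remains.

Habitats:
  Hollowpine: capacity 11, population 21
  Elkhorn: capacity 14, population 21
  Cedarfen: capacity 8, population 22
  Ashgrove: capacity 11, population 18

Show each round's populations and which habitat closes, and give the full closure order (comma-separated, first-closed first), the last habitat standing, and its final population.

Round 1: Ashgrove=18 Cedarfen=22 Elkhorn=21 Hollowpine=21 → close Cedarfen (overflow 14)
  22÷3 = 7 each, +1 to first 1
Round 2: Ashgrove=26 Elkhorn=28 Hollowpine=28 → close Hollowpine (overflow 17)
  28÷2 = 14 each, +1 to first 0
Round 3: Ashgrove=40 Elkhorn=42 → close Ashgrove (overflow 29)
  40÷1 = 40 each, +1 to first 0

Closure order: Cedarfen, Hollowpine, Ashgrove
Last habitat: Elkhorn with 82 animals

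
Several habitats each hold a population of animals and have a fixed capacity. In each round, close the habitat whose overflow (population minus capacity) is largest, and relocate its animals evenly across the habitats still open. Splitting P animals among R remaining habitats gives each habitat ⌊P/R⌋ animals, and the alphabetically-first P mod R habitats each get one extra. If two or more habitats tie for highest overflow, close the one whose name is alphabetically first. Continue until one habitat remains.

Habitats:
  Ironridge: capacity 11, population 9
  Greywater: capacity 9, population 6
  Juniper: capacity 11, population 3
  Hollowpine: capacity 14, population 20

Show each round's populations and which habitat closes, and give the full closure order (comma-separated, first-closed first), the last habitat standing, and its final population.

Round 1: Greywater=6 Hollowpine=20 Ironridge=9 Juniper=3 → close Hollowpine (overflow 6)
  20÷3 = 6 each, +1 to first 2
Round 2: Greywater=13 Ironridge=16 Juniper=9 → close Ironridge (overflow 5)
  16÷2 = 8 each, +1 to first 0
Round 3: Greywater=21 Juniper=17 → close Greywater (overflow 12)
  21÷1 = 21 each, +1 to first 0

Closure order: Hollowpine, Ironridge, Greywater
Last habitat: Juniper with 38 animals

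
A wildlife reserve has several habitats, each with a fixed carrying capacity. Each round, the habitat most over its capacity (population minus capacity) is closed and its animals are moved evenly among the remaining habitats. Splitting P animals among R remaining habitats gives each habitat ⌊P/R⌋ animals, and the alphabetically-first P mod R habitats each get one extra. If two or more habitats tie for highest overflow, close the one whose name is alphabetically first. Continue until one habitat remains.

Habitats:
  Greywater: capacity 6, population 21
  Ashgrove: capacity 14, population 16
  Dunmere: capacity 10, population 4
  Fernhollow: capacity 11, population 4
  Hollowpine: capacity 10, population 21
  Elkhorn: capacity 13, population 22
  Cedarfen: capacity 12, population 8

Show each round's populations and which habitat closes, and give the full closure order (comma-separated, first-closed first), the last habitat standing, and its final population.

Round 1: Ashgrove=16 Cedarfen=8 Dunmere=4 Elkhorn=22 Fernhollow=4 Greywater=21 Hollowpine=21 → close Greywater (overflow 15)
  21÷6 = 3 each, +1 to first 3
Round 2: Ashgrove=20 Cedarfen=12 Dunmere=8 Elkhorn=25 Fernhollow=7 Hollowpine=24 → close Hollowpine (overflow 14)
  24÷5 = 4 each, +1 to first 4
Round 3: Ashgrove=25 Cedarfen=17 Dunmere=13 Elkhorn=30 Fernhollow=11 → close Elkhorn (overflow 17)
  30÷4 = 7 each, +1 to first 2
Round 4: Ashgrove=33 Cedarfen=25 Dunmere=20 Fernhollow=18 → close Ashgrove (overflow 19)
  33÷3 = 11 each, +1 to first 0
Round 5: Cedarfen=36 Dunmere=31 Fernhollow=29 → close Cedarfen (overflow 24)
  36÷2 = 18 each, +1 to first 0
Round 6: Dunmere=49 Fernhollow=47 → close Dunmere (overflow 39)
  49÷1 = 49 each, +1 to first 0

Closure order: Greywater, Hollowpine, Elkhorn, Ashgrove, Cedarfen, Dunmere
Last habitat: Fernhollow with 96 animals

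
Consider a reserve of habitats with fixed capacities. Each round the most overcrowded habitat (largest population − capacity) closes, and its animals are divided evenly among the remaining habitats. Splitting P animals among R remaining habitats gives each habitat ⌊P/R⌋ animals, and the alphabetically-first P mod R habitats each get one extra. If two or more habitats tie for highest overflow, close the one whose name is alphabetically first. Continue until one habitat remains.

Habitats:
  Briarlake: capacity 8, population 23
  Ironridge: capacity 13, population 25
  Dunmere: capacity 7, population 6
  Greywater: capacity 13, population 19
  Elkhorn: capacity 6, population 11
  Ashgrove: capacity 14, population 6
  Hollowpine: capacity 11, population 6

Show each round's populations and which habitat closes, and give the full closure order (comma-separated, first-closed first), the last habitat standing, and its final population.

Closure order: Briarlake, Ironridge, Elkhorn, Greywater, Dunmere, Hollowpine
Last habitat: Ashgrove with 96 animals

Round 1: Ashgrove=6 Briarlake=23 Dunmere=6 Elkhorn=11 Greywater=19 Hollowpine=6 Ironridge=25 → close Briarlake (overflow 15)
  23÷6 = 3 each, +1 to first 5
Round 2: Ashgrove=10 Dunmere=10 Elkhorn=15 Greywater=23 Hollowpine=10 Ironridge=28 → close Ironridge (overflow 15)
  28÷5 = 5 each, +1 to first 3
Round 3: Ashgrove=16 Dunmere=16 Elkhorn=21 Greywater=28 Hollowpine=15 → close Elkhorn (overflow 15)
  21÷4 = 5 each, +1 to first 1
Round 4: Ashgrove=22 Dunmere=21 Greywater=33 Hollowpine=20 → close Greywater (overflow 20)
  33÷3 = 11 each, +1 to first 0
Round 5: Ashgrove=33 Dunmere=32 Hollowpine=31 → close Dunmere (overflow 25)
  32÷2 = 16 each, +1 to first 0
Round 6: Ashgrove=49 Hollowpine=47 → close Hollowpine (overflow 36)
  47÷1 = 47 each, +1 to first 0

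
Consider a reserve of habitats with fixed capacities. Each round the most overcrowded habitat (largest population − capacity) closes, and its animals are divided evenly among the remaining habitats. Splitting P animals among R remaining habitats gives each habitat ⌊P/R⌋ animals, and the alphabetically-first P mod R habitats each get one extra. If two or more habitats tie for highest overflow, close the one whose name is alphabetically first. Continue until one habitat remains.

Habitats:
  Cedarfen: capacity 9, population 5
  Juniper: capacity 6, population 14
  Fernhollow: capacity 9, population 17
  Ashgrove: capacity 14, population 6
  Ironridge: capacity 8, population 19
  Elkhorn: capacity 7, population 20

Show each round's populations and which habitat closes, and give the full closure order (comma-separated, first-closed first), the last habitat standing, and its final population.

Round 1: Ashgrove=6 Cedarfen=5 Elkhorn=20 Fernhollow=17 Ironridge=19 Juniper=14 → close Elkhorn (overflow 13)
  20÷5 = 4 each, +1 to first 0
Round 2: Ashgrove=10 Cedarfen=9 Fernhollow=21 Ironridge=23 Juniper=18 → close Ironridge (overflow 15)
  23÷4 = 5 each, +1 to first 3
Round 3: Ashgrove=16 Cedarfen=15 Fernhollow=27 Juniper=23 → close Fernhollow (overflow 18)
  27÷3 = 9 each, +1 to first 0
Round 4: Ashgrove=25 Cedarfen=24 Juniper=32 → close Juniper (overflow 26)
  32÷2 = 16 each, +1 to first 0
Round 5: Ashgrove=41 Cedarfen=40 → close Cedarfen (overflow 31)
  40÷1 = 40 each, +1 to first 0

Closure order: Elkhorn, Ironridge, Fernhollow, Juniper, Cedarfen
Last habitat: Ashgrove with 81 animals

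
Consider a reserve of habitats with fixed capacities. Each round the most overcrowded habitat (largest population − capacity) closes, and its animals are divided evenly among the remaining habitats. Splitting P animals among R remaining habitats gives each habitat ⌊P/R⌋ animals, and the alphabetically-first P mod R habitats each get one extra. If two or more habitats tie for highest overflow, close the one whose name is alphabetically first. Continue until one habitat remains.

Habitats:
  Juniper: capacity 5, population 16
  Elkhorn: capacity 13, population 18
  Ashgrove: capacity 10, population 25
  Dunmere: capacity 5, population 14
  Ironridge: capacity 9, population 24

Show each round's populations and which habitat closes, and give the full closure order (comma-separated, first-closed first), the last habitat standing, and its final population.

Closure order: Ashgrove, Ironridge, Juniper, Dunmere
Last habitat: Elkhorn with 97 animals

Round 1: Ashgrove=25 Dunmere=14 Elkhorn=18 Ironridge=24 Juniper=16 → close Ashgrove (overflow 15)
  25÷4 = 6 each, +1 to first 1
Round 2: Dunmere=21 Elkhorn=24 Ironridge=30 Juniper=22 → close Ironridge (overflow 21)
  30÷3 = 10 each, +1 to first 0
Round 3: Dunmere=31 Elkhorn=34 Juniper=32 → close Juniper (overflow 27)
  32÷2 = 16 each, +1 to first 0
Round 4: Dunmere=47 Elkhorn=50 → close Dunmere (overflow 42)
  47÷1 = 47 each, +1 to first 0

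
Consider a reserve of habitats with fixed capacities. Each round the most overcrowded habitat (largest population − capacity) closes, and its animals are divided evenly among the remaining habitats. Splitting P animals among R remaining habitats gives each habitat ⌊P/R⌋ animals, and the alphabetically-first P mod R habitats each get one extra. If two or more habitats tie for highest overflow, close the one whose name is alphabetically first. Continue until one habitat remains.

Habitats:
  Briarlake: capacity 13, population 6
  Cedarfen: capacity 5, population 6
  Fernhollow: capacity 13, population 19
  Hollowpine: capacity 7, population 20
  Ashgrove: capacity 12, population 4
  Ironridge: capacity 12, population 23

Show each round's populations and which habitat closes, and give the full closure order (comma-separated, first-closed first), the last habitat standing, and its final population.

Round 1: Ashgrove=4 Briarlake=6 Cedarfen=6 Fernhollow=19 Hollowpine=20 Ironridge=23 → close Hollowpine (overflow 13)
  20÷5 = 4 each, +1 to first 0
Round 2: Ashgrove=8 Briarlake=10 Cedarfen=10 Fernhollow=23 Ironridge=27 → close Ironridge (overflow 15)
  27÷4 = 6 each, +1 to first 3
Round 3: Ashgrove=15 Briarlake=17 Cedarfen=17 Fernhollow=29 → close Fernhollow (overflow 16)
  29÷3 = 9 each, +1 to first 2
Round 4: Ashgrove=25 Briarlake=27 Cedarfen=26 → close Cedarfen (overflow 21)
  26÷2 = 13 each, +1 to first 0
Round 5: Ashgrove=38 Briarlake=40 → close Briarlake (overflow 27)
  40÷1 = 40 each, +1 to first 0

Closure order: Hollowpine, Ironridge, Fernhollow, Cedarfen, Briarlake
Last habitat: Ashgrove with 78 animals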